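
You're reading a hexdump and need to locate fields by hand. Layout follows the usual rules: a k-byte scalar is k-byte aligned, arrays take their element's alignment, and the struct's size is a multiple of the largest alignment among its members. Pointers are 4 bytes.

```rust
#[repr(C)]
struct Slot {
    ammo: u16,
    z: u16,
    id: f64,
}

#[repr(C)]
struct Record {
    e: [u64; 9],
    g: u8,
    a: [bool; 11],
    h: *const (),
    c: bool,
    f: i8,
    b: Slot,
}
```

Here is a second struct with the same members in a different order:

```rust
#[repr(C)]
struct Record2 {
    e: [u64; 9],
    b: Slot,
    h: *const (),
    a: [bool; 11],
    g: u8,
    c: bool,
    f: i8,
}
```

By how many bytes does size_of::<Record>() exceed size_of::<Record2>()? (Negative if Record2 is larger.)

Slot: ammo at 0 (size 2, align 2) → ends 2; z at 2 (size 2, align 2) → ends 4; pad 4 to align 8 for id; id at 8 (size 8, align 8) → ends 16; total 16 bytes, alignment 8
e at 0 (size 72, align 8) → ends 72
g at 72 (size 1, align 1) → ends 73
a at 73 (size 11, align 1) → ends 84
h at 84 (size 4, align 4) → ends 88
c at 88 (size 1, align 1) → ends 89
f at 89 (size 1, align 1) → ends 90
pad 6 to align 8 for b
b at 96 (size 16, align 8) → ends 112
total 112 bytes, alignment 8
— Record2 —
e at 0 (size 72, align 8) → ends 72
b at 72 (size 16, align 8) → ends 88
h at 88 (size 4, align 4) → ends 92
a at 92 (size 11, align 1) → ends 103
g at 103 (size 1, align 1) → ends 104
c at 104 (size 1, align 1) → ends 105
f at 105 (size 1, align 1) → ends 106
tail pad 6 to reach multiple of 8
total 112 bytes, alignment 8
112 − 112 = 0

0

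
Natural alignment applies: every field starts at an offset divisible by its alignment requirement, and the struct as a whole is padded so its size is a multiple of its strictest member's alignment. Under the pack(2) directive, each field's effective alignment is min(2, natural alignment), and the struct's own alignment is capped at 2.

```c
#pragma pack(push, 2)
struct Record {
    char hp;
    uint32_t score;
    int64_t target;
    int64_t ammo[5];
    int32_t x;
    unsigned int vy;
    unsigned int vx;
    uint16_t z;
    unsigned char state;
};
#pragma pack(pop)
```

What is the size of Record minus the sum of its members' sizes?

2

hp at 0 (size 1, align 1) → ends 1
pad 1 to align 2 for score
score at 2 (size 4, align 2) → ends 6
target at 6 (size 8, align 2) → ends 14
ammo at 14 (size 40, align 2) → ends 54
x at 54 (size 4, align 2) → ends 58
vy at 58 (size 4, align 2) → ends 62
vx at 62 (size 4, align 2) → ends 66
z at 66 (size 2, align 2) → ends 68
state at 68 (size 1, align 1) → ends 69
tail pad 1 to reach multiple of 2
total 70 bytes, alignment 2
data bytes 68, size 70 → padding 2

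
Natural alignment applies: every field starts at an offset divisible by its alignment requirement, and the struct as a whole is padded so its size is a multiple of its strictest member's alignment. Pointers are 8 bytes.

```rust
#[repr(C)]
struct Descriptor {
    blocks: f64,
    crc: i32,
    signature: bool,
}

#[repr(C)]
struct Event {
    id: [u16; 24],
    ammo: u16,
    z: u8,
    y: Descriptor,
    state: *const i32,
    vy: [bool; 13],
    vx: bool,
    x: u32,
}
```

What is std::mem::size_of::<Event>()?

104 bytes

Descriptor: 0..8  blocks  (8B, 8-aligned); 8..12  crc  (4B, 4-aligned); 12..13  signature  (1B, 1-aligned); 13..16  -- tail padding (3B); sizeof = 16, alignof = 8
0..48  id  (48B, 2-aligned)
48..50  ammo  (2B, 2-aligned)
50..51  z  (1B, 1-aligned)
51..56  -- padding (5B)
56..72  y  (16B, 8-aligned)
72..80  state  (8B, 8-aligned)
80..93  vy  (13B, 1-aligned)
93..94  vx  (1B, 1-aligned)
94..96  -- padding (2B)
96..100  x  (4B, 4-aligned)
100..104  -- tail padding (4B)
sizeof = 104, alignof = 8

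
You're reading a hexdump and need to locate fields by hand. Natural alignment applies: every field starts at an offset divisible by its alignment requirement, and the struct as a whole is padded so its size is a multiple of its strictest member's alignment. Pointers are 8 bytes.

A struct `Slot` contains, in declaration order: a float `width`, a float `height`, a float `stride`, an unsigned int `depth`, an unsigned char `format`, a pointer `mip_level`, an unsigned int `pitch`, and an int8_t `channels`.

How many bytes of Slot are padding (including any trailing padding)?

10

@0: width [4B, align 4] → 4
@4: height [4B, align 4] → 8
@8: stride [4B, align 4] → 12
@12: depth [4B, align 4] → 16
@16: format [1B, align 1] → 17
+7 pad (align 8)
@24: mip_level [8B, align 8] → 32
@32: pitch [4B, align 4] → 36
@36: channels [1B, align 1] → 37
+3 tail pad (align 8)
size 40, align 8
data bytes 30, size 40 → padding 10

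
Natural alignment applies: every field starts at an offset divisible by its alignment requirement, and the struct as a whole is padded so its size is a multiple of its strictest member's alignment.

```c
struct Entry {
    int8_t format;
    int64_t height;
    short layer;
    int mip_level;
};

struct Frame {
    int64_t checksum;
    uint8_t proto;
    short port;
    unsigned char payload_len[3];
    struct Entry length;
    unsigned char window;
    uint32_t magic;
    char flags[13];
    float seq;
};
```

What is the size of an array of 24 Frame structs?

1728

Entry: format at 0 (size 1, align 1) → ends 1; pad 7 to align 8 for height; height at 8 (size 8, align 8) → ends 16; layer at 16 (size 2, align 2) → ends 18; pad 2 to align 4 for mip_level; mip_level at 20 (size 4, align 4) → ends 24; total 24 bytes, alignment 8
checksum at 0 (size 8, align 8) → ends 8
proto at 8 (size 1, align 1) → ends 9
pad 1 to align 2 for port
port at 10 (size 2, align 2) → ends 12
payload_len at 12 (size 3, align 1) → ends 15
pad 1 to align 8 for length
length at 16 (size 24, align 8) → ends 40
window at 40 (size 1, align 1) → ends 41
pad 3 to align 4 for magic
magic at 44 (size 4, align 4) → ends 48
flags at 48 (size 13, align 1) → ends 61
pad 3 to align 4 for seq
seq at 64 (size 4, align 4) → ends 68
tail pad 4 to reach multiple of 8
total 72 bytes, alignment 8
array of 24: 24 × 72 = 1728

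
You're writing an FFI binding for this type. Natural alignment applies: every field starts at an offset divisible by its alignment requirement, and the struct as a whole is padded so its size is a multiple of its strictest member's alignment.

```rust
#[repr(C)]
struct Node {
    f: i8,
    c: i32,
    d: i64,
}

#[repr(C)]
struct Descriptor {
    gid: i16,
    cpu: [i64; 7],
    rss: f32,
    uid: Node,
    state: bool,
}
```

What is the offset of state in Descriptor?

88

Node: 0..1  f  (1B, 1-aligned); 1..4  -- padding (3B); 4..8  c  (4B, 4-aligned); 8..16  d  (8B, 8-aligned); sizeof = 16, alignof = 8
0..2  gid  (2B, 2-aligned)
2..8  -- padding (6B)
8..64  cpu  (56B, 8-aligned)
64..68  rss  (4B, 4-aligned)
68..72  -- padding (4B)
72..88  uid  (16B, 8-aligned)
88..89  state  (1B, 1-aligned)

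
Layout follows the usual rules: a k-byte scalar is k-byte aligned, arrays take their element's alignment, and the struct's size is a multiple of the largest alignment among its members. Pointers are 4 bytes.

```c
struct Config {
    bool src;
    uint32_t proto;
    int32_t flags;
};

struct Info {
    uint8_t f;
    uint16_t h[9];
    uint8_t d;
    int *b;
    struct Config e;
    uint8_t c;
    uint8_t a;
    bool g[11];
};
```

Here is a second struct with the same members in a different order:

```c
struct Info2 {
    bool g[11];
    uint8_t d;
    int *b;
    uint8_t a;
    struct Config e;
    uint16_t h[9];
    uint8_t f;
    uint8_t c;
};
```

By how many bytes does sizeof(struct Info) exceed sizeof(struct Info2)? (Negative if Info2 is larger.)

4

Config: @0: src [1B, align 1] → 1; +3 pad (align 4); @4: proto [4B, align 4] → 8; @8: flags [4B, align 4] → 12; size 12, align 4
@0: f [1B, align 1] → 1
+1 pad (align 2)
@2: h [18B, align 2] → 20
@20: d [1B, align 1] → 21
+3 pad (align 4)
@24: b [4B, align 4] → 28
@28: e [12B, align 4] → 40
@40: c [1B, align 1] → 41
@41: a [1B, align 1] → 42
@42: g [11B, align 1] → 53
+3 tail pad (align 4)
size 56, align 4
— Info2 —
@0: g [11B, align 1] → 11
@11: d [1B, align 1] → 12
@12: b [4B, align 4] → 16
@16: a [1B, align 1] → 17
+3 pad (align 4)
@20: e [12B, align 4] → 32
@32: h [18B, align 2] → 50
@50: f [1B, align 1] → 51
@51: c [1B, align 1] → 52
size 52, align 4
56 − 52 = 4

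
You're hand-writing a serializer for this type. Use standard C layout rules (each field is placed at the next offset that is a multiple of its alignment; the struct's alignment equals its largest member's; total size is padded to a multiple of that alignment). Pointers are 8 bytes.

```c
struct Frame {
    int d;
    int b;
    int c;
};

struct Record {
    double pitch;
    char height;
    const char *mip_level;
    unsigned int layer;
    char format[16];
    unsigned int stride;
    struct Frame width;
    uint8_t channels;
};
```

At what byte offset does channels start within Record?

Frame: d at 0 (size 4, align 4) → ends 4; b at 4 (size 4, align 4) → ends 8; c at 8 (size 4, align 4) → ends 12; total 12 bytes, alignment 4
pitch at 0 (size 8, align 8) → ends 8
height at 8 (size 1, align 1) → ends 9
pad 7 to align 8 for mip_level
mip_level at 16 (size 8, align 8) → ends 24
layer at 24 (size 4, align 4) → ends 28
format at 28 (size 16, align 1) → ends 44
stride at 44 (size 4, align 4) → ends 48
width at 48 (size 12, align 4) → ends 60
channels at 60 (size 1, align 1) → ends 61

60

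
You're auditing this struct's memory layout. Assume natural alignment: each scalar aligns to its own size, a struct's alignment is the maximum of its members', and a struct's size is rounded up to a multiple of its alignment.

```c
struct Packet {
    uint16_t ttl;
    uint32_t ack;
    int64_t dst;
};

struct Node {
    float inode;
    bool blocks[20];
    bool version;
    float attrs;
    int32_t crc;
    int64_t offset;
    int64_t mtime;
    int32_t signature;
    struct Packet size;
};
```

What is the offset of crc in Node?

32

Packet: 0..2  ttl  (2B, 2-aligned); 2..4  -- padding (2B); 4..8  ack  (4B, 4-aligned); 8..16  dst  (8B, 8-aligned); sizeof = 16, alignof = 8
0..4  inode  (4B, 4-aligned)
4..24  blocks  (20B, 1-aligned)
24..25  version  (1B, 1-aligned)
25..28  -- padding (3B)
28..32  attrs  (4B, 4-aligned)
32..36  crc  (4B, 4-aligned)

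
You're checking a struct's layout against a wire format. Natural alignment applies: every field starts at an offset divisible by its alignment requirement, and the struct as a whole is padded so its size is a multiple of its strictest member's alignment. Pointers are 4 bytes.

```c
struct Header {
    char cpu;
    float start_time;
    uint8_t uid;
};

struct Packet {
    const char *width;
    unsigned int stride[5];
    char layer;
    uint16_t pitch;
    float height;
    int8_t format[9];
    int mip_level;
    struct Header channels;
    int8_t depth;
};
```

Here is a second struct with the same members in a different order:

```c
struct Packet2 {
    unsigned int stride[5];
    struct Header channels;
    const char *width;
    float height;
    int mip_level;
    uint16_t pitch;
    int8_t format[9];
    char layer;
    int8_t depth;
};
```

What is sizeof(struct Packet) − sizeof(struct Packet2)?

Header: 0..1  cpu  (1B, 1-aligned); 1..4  -- padding (3B); 4..8  start_time  (4B, 4-aligned); 8..9  uid  (1B, 1-aligned); 9..12  -- tail padding (3B); sizeof = 12, alignof = 4
0..4  width  (4B, 4-aligned)
4..24  stride  (20B, 4-aligned)
24..25  layer  (1B, 1-aligned)
25..26  -- padding (1B)
26..28  pitch  (2B, 2-aligned)
28..32  height  (4B, 4-aligned)
32..41  format  (9B, 1-aligned)
41..44  -- padding (3B)
44..48  mip_level  (4B, 4-aligned)
48..60  channels  (12B, 4-aligned)
60..61  depth  (1B, 1-aligned)
61..64  -- tail padding (3B)
sizeof = 64, alignof = 4
— Packet2 —
0..20  stride  (20B, 4-aligned)
20..32  channels  (12B, 4-aligned)
32..36  width  (4B, 4-aligned)
36..40  height  (4B, 4-aligned)
40..44  mip_level  (4B, 4-aligned)
44..46  pitch  (2B, 2-aligned)
46..55  format  (9B, 1-aligned)
55..56  layer  (1B, 1-aligned)
56..57  depth  (1B, 1-aligned)
57..60  -- tail padding (3B)
sizeof = 60, alignof = 4
64 − 60 = 4

4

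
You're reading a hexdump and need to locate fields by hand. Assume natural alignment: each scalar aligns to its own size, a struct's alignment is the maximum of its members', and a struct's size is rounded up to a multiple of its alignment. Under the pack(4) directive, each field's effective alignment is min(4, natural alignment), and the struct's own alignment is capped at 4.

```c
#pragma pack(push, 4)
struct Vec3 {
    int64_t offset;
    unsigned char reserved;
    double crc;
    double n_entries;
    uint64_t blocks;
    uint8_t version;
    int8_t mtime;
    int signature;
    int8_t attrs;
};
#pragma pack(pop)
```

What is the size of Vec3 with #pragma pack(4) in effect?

0..8  offset  (8B, 4-aligned)
8..9  reserved  (1B, 1-aligned)
9..12  -- padding (3B)
12..20  crc  (8B, 4-aligned)
20..28  n_entries  (8B, 4-aligned)
28..36  blocks  (8B, 4-aligned)
36..37  version  (1B, 1-aligned)
37..38  mtime  (1B, 1-aligned)
38..40  -- padding (2B)
40..44  signature  (4B, 4-aligned)
44..45  attrs  (1B, 1-aligned)
45..48  -- tail padding (3B)
sizeof = 48, alignof = 4

48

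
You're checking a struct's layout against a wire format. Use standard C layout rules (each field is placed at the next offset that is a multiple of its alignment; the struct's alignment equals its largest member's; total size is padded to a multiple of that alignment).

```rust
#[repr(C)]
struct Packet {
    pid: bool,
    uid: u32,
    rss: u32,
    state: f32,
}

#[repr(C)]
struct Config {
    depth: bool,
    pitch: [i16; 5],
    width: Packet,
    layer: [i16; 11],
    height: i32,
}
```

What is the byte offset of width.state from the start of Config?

Packet: pid at 0 (size 1, align 1) → ends 1; pad 3 to align 4 for uid; uid at 4 (size 4, align 4) → ends 8; rss at 8 (size 4, align 4) → ends 12; state at 12 (size 4, align 4) → ends 16; total 16 bytes, alignment 4
depth at 0 (size 1, align 1) → ends 1
pad 1 to align 2 for pitch
pitch at 2 (size 10, align 2) → ends 12
width at 12 (size 16, align 4) → ends 28
within Packet: state at 12
12 + 12 = 24

24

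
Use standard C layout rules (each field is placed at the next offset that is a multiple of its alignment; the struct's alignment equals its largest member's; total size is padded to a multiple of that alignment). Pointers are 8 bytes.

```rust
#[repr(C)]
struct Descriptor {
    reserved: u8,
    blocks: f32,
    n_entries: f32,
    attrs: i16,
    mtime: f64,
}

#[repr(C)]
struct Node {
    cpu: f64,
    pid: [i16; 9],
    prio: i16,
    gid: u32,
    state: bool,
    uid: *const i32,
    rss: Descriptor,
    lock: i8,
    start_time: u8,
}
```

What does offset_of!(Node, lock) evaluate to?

Descriptor: reserved at 0 (size 1, align 1) → ends 1; pad 3 to align 4 for blocks; blocks at 4 (size 4, align 4) → ends 8; n_entries at 8 (size 4, align 4) → ends 12; attrs at 12 (size 2, align 2) → ends 14; pad 2 to align 8 for mtime; mtime at 16 (size 8, align 8) → ends 24; total 24 bytes, alignment 8
cpu at 0 (size 8, align 8) → ends 8
pid at 8 (size 18, align 2) → ends 26
prio at 26 (size 2, align 2) → ends 28
gid at 28 (size 4, align 4) → ends 32
state at 32 (size 1, align 1) → ends 33
pad 7 to align 8 for uid
uid at 40 (size 8, align 8) → ends 48
rss at 48 (size 24, align 8) → ends 72
lock at 72 (size 1, align 1) → ends 73

72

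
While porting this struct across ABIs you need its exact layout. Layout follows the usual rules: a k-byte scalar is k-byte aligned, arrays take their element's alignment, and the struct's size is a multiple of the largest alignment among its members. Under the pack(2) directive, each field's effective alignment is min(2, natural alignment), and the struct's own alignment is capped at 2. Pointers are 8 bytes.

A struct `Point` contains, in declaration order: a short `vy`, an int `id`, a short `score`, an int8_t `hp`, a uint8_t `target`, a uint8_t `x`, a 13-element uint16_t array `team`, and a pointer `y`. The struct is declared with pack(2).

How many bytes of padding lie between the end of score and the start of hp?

0..2  vy  (2B, 2-aligned)
2..6  id  (4B, 2-aligned)
6..8  score  (2B, 2-aligned)
8..9  hp  (1B, 1-aligned)

0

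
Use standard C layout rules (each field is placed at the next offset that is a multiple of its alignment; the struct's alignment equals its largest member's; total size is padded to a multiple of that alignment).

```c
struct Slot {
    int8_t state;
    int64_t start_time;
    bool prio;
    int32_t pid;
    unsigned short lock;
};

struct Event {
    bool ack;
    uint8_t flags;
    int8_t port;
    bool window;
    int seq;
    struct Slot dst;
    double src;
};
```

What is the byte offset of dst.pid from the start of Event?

Slot: @0: state [1B, align 1] → 1; +7 pad (align 8); @8: start_time [8B, align 8] → 16; @16: prio [1B, align 1] → 17; +3 pad (align 4); @20: pid [4B, align 4] → 24; @24: lock [2B, align 2] → 26; +6 tail pad (align 8); size 32, align 8
@0: ack [1B, align 1] → 1
@1: flags [1B, align 1] → 2
@2: port [1B, align 1] → 3
@3: window [1B, align 1] → 4
@4: seq [4B, align 4] → 8
@8: dst [32B, align 8] → 40
within Slot: pid at 20
8 + 20 = 28

28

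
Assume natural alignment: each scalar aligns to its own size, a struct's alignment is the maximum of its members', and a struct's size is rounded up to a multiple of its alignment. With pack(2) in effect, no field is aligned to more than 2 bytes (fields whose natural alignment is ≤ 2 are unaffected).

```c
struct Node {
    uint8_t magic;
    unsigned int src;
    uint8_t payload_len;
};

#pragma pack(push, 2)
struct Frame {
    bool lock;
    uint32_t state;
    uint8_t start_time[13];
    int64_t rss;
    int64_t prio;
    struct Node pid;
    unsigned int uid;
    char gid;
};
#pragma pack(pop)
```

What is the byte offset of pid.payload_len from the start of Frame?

Node: magic at 0 (size 1, align 1) → ends 1; pad 3 to align 4 for src; src at 4 (size 4, align 4) → ends 8; payload_len at 8 (size 1, align 1) → ends 9; tail pad 3 to reach multiple of 4; total 12 bytes, alignment 4
lock at 0 (size 1, align 1) → ends 1
pad 1 to align 2 for state
state at 2 (size 4, align 2) → ends 6
start_time at 6 (size 13, align 1) → ends 19
pad 1 to align 2 for rss
rss at 20 (size 8, align 2) → ends 28
prio at 28 (size 8, align 2) → ends 36
pid at 36 (size 12, align 2) → ends 48
within Node: payload_len at 8
36 + 8 = 44

44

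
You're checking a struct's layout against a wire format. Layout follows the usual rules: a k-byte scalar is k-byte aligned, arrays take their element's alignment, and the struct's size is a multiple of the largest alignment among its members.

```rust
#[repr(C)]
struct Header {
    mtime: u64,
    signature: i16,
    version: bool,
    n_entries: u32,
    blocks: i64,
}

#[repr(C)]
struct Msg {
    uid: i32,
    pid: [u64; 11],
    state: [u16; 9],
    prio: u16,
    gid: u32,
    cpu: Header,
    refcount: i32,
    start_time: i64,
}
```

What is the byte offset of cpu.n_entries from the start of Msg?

Header: mtime at 0 (size 8, align 8) → ends 8; signature at 8 (size 2, align 2) → ends 10; version at 10 (size 1, align 1) → ends 11; pad 1 to align 4 for n_entries; n_entries at 12 (size 4, align 4) → ends 16; blocks at 16 (size 8, align 8) → ends 24; total 24 bytes, alignment 8
uid at 0 (size 4, align 4) → ends 4
pad 4 to align 8 for pid
pid at 8 (size 88, align 8) → ends 96
state at 96 (size 18, align 2) → ends 114
prio at 114 (size 2, align 2) → ends 116
gid at 116 (size 4, align 4) → ends 120
cpu at 120 (size 24, align 8) → ends 144
within Header: n_entries at 12
120 + 12 = 132

132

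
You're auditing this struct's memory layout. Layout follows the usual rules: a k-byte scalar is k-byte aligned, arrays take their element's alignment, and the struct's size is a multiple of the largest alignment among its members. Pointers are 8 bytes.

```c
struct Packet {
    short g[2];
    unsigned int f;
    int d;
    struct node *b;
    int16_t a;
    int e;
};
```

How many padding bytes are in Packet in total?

6

0..4  g  (4B, 2-aligned)
4..8  f  (4B, 4-aligned)
8..12  d  (4B, 4-aligned)
12..16  -- padding (4B)
16..24  b  (8B, 8-aligned)
24..26  a  (2B, 2-aligned)
26..28  -- padding (2B)
28..32  e  (4B, 4-aligned)
sizeof = 32, alignof = 8
data bytes 26, size 32 → padding 6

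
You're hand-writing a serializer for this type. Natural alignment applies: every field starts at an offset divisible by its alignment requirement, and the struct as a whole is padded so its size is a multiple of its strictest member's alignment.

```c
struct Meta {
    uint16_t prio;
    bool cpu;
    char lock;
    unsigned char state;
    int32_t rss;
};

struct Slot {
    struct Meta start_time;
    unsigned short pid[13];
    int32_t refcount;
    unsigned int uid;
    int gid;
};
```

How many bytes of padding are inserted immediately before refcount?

Meta: @0: prio [2B, align 2] → 2; @2: cpu [1B, align 1] → 3; @3: lock [1B, align 1] → 4; @4: state [1B, align 1] → 5; +3 pad (align 4); @8: rss [4B, align 4] → 12; size 12, align 4
@0: start_time [12B, align 4] → 12
@12: pid [26B, align 2] → 38
+2 pad (align 4)
@40: refcount [4B, align 4] → 44

2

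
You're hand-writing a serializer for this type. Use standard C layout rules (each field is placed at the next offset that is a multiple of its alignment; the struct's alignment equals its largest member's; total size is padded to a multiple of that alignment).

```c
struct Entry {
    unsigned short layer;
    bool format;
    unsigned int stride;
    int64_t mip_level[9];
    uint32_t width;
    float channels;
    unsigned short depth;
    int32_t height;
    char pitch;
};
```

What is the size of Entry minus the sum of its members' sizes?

layer at 0 (size 2, align 2) → ends 2
format at 2 (size 1, align 1) → ends 3
pad 1 to align 4 for stride
stride at 4 (size 4, align 4) → ends 8
mip_level at 8 (size 72, align 8) → ends 80
width at 80 (size 4, align 4) → ends 84
channels at 84 (size 4, align 4) → ends 88
depth at 88 (size 2, align 2) → ends 90
pad 2 to align 4 for height
height at 92 (size 4, align 4) → ends 96
pitch at 96 (size 1, align 1) → ends 97
tail pad 7 to reach multiple of 8
total 104 bytes, alignment 8
data bytes 94, size 104 → padding 10

10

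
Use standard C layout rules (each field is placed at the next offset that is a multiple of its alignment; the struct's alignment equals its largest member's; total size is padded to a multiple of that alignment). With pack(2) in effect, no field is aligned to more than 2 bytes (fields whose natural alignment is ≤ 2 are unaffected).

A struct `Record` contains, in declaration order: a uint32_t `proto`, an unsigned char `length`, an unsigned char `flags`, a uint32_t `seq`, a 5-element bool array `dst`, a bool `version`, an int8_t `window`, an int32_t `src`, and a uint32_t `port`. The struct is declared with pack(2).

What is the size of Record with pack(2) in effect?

26

0..4  proto  (4B, 2-aligned)
4..5  length  (1B, 1-aligned)
5..6  flags  (1B, 1-aligned)
6..10  seq  (4B, 2-aligned)
10..15  dst  (5B, 1-aligned)
15..16  version  (1B, 1-aligned)
16..17  window  (1B, 1-aligned)
17..18  -- padding (1B)
18..22  src  (4B, 2-aligned)
22..26  port  (4B, 2-aligned)
sizeof = 26, alignof = 2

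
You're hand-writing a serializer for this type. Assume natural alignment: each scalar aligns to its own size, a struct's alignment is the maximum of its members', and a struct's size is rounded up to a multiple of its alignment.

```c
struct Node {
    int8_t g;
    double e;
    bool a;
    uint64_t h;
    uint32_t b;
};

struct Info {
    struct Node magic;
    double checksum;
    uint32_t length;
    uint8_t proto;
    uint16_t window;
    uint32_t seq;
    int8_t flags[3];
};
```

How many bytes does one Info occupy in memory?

64 bytes

Node: 0..1  g  (1B, 1-aligned); 1..8  -- padding (7B); 8..16  e  (8B, 8-aligned); 16..17  a  (1B, 1-aligned); 17..24  -- padding (7B); 24..32  h  (8B, 8-aligned); 32..36  b  (4B, 4-aligned); 36..40  -- tail padding (4B); sizeof = 40, alignof = 8
0..40  magic  (40B, 8-aligned)
40..48  checksum  (8B, 8-aligned)
48..52  length  (4B, 4-aligned)
52..53  proto  (1B, 1-aligned)
53..54  -- padding (1B)
54..56  window  (2B, 2-aligned)
56..60  seq  (4B, 4-aligned)
60..63  flags  (3B, 1-aligned)
63..64  -- tail padding (1B)
sizeof = 64, alignof = 8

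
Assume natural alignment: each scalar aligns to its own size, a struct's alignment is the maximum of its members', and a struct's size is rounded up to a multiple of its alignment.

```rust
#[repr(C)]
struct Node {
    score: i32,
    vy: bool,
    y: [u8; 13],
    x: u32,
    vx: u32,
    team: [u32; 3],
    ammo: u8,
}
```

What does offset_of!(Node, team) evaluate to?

28

0..4  score  (4B, 4-aligned)
4..5  vy  (1B, 1-aligned)
5..18  y  (13B, 1-aligned)
18..20  -- padding (2B)
20..24  x  (4B, 4-aligned)
24..28  vx  (4B, 4-aligned)
28..40  team  (12B, 4-aligned)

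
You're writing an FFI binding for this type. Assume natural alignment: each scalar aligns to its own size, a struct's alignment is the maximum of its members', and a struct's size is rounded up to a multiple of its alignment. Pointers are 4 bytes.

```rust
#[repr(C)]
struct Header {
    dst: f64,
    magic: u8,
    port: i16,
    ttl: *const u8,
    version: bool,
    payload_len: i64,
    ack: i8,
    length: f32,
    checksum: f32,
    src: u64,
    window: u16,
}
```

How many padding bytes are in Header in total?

21

0..8  dst  (8B, 8-aligned)
8..9  magic  (1B, 1-aligned)
9..10  -- padding (1B)
10..12  port  (2B, 2-aligned)
12..16  ttl  (4B, 4-aligned)
16..17  version  (1B, 1-aligned)
17..24  -- padding (7B)
24..32  payload_len  (8B, 8-aligned)
32..33  ack  (1B, 1-aligned)
33..36  -- padding (3B)
36..40  length  (4B, 4-aligned)
40..44  checksum  (4B, 4-aligned)
44..48  -- padding (4B)
48..56  src  (8B, 8-aligned)
56..58  window  (2B, 2-aligned)
58..64  -- tail padding (6B)
sizeof = 64, alignof = 8
data bytes 43, size 64 → padding 21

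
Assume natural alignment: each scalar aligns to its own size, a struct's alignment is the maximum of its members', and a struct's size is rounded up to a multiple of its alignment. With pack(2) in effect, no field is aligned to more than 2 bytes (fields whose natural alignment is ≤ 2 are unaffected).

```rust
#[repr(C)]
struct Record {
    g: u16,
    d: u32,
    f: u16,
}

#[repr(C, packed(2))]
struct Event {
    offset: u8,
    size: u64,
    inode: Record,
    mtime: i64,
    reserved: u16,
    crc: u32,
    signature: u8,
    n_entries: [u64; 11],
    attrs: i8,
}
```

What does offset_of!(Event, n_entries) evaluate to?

38

Record: @0: g [2B, align 2] → 2; +2 pad (align 4); @4: d [4B, align 4] → 8; @8: f [2B, align 2] → 10; +2 tail pad (align 4); size 12, align 4
@0: offset [1B, align 1] → 1
+1 pad (align 2)
@2: size [8B, align 2] → 10
@10: inode [12B, align 2] → 22
@22: mtime [8B, align 2] → 30
@30: reserved [2B, align 2] → 32
@32: crc [4B, align 2] → 36
@36: signature [1B, align 1] → 37
+1 pad (align 2)
@38: n_entries [88B, align 2] → 126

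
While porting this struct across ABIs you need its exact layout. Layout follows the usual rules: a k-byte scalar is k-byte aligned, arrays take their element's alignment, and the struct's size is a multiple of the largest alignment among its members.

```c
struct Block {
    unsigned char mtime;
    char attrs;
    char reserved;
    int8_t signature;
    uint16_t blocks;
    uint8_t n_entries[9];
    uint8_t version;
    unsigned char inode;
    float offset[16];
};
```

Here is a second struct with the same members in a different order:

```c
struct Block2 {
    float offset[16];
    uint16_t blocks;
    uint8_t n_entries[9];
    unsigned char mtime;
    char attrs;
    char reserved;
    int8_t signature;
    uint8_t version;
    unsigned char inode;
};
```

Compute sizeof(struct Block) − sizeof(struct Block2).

0

0..1  mtime  (1B, 1-aligned)
1..2  attrs  (1B, 1-aligned)
2..3  reserved  (1B, 1-aligned)
3..4  signature  (1B, 1-aligned)
4..6  blocks  (2B, 2-aligned)
6..15  n_entries  (9B, 1-aligned)
15..16  version  (1B, 1-aligned)
16..17  inode  (1B, 1-aligned)
17..20  -- padding (3B)
20..84  offset  (64B, 4-aligned)
sizeof = 84, alignof = 4
— Block2 —
0..64  offset  (64B, 4-aligned)
64..66  blocks  (2B, 2-aligned)
66..75  n_entries  (9B, 1-aligned)
75..76  mtime  (1B, 1-aligned)
76..77  attrs  (1B, 1-aligned)
77..78  reserved  (1B, 1-aligned)
78..79  signature  (1B, 1-aligned)
79..80  version  (1B, 1-aligned)
80..81  inode  (1B, 1-aligned)
81..84  -- tail padding (3B)
sizeof = 84, alignof = 4
84 − 84 = 0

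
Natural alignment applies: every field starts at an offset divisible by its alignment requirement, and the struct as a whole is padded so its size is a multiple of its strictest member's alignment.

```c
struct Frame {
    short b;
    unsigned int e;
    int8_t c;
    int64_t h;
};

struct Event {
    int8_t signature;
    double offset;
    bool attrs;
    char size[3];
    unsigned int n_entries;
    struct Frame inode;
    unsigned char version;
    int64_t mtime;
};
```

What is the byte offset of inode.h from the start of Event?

Frame: b at 0 (size 2, align 2) → ends 2; pad 2 to align 4 for e; e at 4 (size 4, align 4) → ends 8; c at 8 (size 1, align 1) → ends 9; pad 7 to align 8 for h; h at 16 (size 8, align 8) → ends 24; total 24 bytes, alignment 8
signature at 0 (size 1, align 1) → ends 1
pad 7 to align 8 for offset
offset at 8 (size 8, align 8) → ends 16
attrs at 16 (size 1, align 1) → ends 17
size at 17 (size 3, align 1) → ends 20
n_entries at 20 (size 4, align 4) → ends 24
inode at 24 (size 24, align 8) → ends 48
within Frame: h at 16
24 + 16 = 40

40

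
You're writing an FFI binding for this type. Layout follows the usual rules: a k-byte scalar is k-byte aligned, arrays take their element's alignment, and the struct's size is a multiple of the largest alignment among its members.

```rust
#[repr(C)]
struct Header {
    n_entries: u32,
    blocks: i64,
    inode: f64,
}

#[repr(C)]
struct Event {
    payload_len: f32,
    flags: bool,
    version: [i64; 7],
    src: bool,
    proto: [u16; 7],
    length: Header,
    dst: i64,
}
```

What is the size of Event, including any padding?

Header: n_entries at 0 (size 4, align 4) → ends 4; pad 4 to align 8 for blocks; blocks at 8 (size 8, align 8) → ends 16; inode at 16 (size 8, align 8) → ends 24; total 24 bytes, alignment 8
payload_len at 0 (size 4, align 4) → ends 4
flags at 4 (size 1, align 1) → ends 5
pad 3 to align 8 for version
version at 8 (size 56, align 8) → ends 64
src at 64 (size 1, align 1) → ends 65
pad 1 to align 2 for proto
proto at 66 (size 14, align 2) → ends 80
length at 80 (size 24, align 8) → ends 104
dst at 104 (size 8, align 8) → ends 112
total 112 bytes, alignment 8

112 bytes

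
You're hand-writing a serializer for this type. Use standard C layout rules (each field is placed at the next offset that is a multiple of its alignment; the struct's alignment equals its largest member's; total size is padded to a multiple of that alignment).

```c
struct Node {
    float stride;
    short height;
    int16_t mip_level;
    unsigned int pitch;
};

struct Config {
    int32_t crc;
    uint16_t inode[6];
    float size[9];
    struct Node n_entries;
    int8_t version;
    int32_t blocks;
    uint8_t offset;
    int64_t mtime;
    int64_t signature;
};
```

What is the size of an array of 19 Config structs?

1824

Node: @0: stride [4B, align 4] → 4; @4: height [2B, align 2] → 6; @6: mip_level [2B, align 2] → 8; @8: pitch [4B, align 4] → 12; size 12, align 4
@0: crc [4B, align 4] → 4
@4: inode [12B, align 2] → 16
@16: size [36B, align 4] → 52
@52: n_entries [12B, align 4] → 64
@64: version [1B, align 1] → 65
+3 pad (align 4)
@68: blocks [4B, align 4] → 72
@72: offset [1B, align 1] → 73
+7 pad (align 8)
@80: mtime [8B, align 8] → 88
@88: signature [8B, align 8] → 96
size 96, align 8
array of 19: 19 × 96 = 1824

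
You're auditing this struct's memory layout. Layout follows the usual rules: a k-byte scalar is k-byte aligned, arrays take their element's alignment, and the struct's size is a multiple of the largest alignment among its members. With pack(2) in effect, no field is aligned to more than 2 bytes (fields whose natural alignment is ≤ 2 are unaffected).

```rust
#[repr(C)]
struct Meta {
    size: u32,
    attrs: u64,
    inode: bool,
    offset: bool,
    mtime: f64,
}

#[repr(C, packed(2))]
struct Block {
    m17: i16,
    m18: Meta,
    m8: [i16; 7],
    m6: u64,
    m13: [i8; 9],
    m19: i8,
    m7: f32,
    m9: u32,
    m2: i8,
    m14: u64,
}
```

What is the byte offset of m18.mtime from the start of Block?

Meta: size at 0 (size 4, align 4) → ends 4; pad 4 to align 8 for attrs; attrs at 8 (size 8, align 8) → ends 16; inode at 16 (size 1, align 1) → ends 17; offset at 17 (size 1, align 1) → ends 18; pad 6 to align 8 for mtime; mtime at 24 (size 8, align 8) → ends 32; total 32 bytes, alignment 8
m17 at 0 (size 2, align 2) → ends 2
m18 at 2 (size 32, align 2) → ends 34
within Meta: mtime at 24
2 + 24 = 26

26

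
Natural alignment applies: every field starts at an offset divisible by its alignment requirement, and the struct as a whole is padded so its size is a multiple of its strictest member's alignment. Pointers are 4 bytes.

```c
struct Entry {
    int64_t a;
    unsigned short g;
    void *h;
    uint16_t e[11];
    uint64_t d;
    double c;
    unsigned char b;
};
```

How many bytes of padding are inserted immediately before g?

0

@0: a [8B, align 8] → 8
@8: g [2B, align 2] → 10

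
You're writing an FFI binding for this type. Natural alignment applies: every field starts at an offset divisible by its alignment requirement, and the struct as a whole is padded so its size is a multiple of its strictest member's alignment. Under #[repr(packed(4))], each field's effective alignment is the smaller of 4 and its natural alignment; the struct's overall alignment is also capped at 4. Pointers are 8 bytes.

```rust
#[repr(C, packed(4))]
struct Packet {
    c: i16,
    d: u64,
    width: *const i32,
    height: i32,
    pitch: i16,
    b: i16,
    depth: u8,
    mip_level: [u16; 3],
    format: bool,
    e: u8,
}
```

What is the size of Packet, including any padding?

40 bytes

@0: c [2B, align 2] → 2
+2 pad (align 4)
@4: d [8B, align 4] → 12
@12: width [8B, align 4] → 20
@20: height [4B, align 4] → 24
@24: pitch [2B, align 2] → 26
@26: b [2B, align 2] → 28
@28: depth [1B, align 1] → 29
+1 pad (align 2)
@30: mip_level [6B, align 2] → 36
@36: format [1B, align 1] → 37
@37: e [1B, align 1] → 38
+2 tail pad (align 4)
size 40, align 4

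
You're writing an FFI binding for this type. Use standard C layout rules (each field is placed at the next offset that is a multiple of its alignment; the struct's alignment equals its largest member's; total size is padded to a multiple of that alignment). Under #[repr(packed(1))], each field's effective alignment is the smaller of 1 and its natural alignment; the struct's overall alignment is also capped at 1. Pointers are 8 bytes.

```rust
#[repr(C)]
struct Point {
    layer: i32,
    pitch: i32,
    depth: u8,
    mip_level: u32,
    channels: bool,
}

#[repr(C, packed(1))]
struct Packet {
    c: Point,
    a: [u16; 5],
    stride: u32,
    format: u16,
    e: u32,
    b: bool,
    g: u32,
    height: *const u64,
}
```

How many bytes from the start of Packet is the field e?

36

Point: layer at 0 (size 4, align 4) → ends 4; pitch at 4 (size 4, align 4) → ends 8; depth at 8 (size 1, align 1) → ends 9; pad 3 to align 4 for mip_level; mip_level at 12 (size 4, align 4) → ends 16; channels at 16 (size 1, align 1) → ends 17; tail pad 3 to reach multiple of 4; total 20 bytes, alignment 4
c at 0 (size 20, align 1) → ends 20
a at 20 (size 10, align 1) → ends 30
stride at 30 (size 4, align 1) → ends 34
format at 34 (size 2, align 1) → ends 36
e at 36 (size 4, align 1) → ends 40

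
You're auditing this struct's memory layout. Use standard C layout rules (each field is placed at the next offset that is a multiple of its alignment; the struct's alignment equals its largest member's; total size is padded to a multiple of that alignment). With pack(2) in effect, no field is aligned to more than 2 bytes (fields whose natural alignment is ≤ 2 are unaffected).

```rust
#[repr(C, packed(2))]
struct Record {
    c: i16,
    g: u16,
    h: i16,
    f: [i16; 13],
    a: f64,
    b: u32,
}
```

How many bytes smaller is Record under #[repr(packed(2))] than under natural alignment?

4

natural layout:
  0..2  c  (2B, 2-aligned)
  2..4  g  (2B, 2-aligned)
  4..6  h  (2B, 2-aligned)
  6..32  f  (26B, 2-aligned)
  32..40  a  (8B, 8-aligned)
  40..44  b  (4B, 4-aligned)
  44..48  -- tail padding (4B)
  sizeof = 48, alignof = 8
packed(2) layout:
  0..2  c  (2B, 2-aligned)
  2..4  g  (2B, 2-aligned)
  4..6  h  (2B, 2-aligned)
  6..32  f  (26B, 2-aligned)
  32..40  a  (8B, 2-aligned)
  40..44  b  (4B, 2-aligned)
  sizeof = 44, alignof = 2
48 − 44 = 4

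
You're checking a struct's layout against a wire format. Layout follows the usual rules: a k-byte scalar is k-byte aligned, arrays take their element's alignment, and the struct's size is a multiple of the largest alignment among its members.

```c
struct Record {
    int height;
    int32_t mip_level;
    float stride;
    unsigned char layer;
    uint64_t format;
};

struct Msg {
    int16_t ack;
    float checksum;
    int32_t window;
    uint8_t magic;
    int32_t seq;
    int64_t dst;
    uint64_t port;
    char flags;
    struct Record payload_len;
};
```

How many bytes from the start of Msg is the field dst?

Record: @0: height [4B, align 4] → 4; @4: mip_level [4B, align 4] → 8; @8: stride [4B, align 4] → 12; @12: layer [1B, align 1] → 13; +3 pad (align 8); @16: format [8B, align 8] → 24; size 24, align 8
@0: ack [2B, align 2] → 2
+2 pad (align 4)
@4: checksum [4B, align 4] → 8
@8: window [4B, align 4] → 12
@12: magic [1B, align 1] → 13
+3 pad (align 4)
@16: seq [4B, align 4] → 20
+4 pad (align 8)
@24: dst [8B, align 8] → 32

24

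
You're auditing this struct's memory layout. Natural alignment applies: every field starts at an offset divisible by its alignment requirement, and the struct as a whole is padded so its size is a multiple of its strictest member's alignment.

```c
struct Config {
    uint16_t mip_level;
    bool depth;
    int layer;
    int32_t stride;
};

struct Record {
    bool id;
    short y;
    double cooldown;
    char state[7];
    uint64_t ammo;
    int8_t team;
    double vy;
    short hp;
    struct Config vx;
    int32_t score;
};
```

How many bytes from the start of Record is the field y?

2

Config: @0: mip_level [2B, align 2] → 2; @2: depth [1B, align 1] → 3; +1 pad (align 4); @4: layer [4B, align 4] → 8; @8: stride [4B, align 4] → 12; size 12, align 4
@0: id [1B, align 1] → 1
+1 pad (align 2)
@2: y [2B, align 2] → 4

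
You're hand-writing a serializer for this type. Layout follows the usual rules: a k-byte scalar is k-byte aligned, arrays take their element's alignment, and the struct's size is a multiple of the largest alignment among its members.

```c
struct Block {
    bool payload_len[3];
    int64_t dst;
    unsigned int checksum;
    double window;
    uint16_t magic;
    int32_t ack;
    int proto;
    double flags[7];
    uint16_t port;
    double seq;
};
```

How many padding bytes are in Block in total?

21

@0: payload_len [3B, align 1] → 3
+5 pad (align 8)
@8: dst [8B, align 8] → 16
@16: checksum [4B, align 4] → 20
+4 pad (align 8)
@24: window [8B, align 8] → 32
@32: magic [2B, align 2] → 34
+2 pad (align 4)
@36: ack [4B, align 4] → 40
@40: proto [4B, align 4] → 44
+4 pad (align 8)
@48: flags [56B, align 8] → 104
@104: port [2B, align 2] → 106
+6 pad (align 8)
@112: seq [8B, align 8] → 120
size 120, align 8
data bytes 99, size 120 → padding 21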